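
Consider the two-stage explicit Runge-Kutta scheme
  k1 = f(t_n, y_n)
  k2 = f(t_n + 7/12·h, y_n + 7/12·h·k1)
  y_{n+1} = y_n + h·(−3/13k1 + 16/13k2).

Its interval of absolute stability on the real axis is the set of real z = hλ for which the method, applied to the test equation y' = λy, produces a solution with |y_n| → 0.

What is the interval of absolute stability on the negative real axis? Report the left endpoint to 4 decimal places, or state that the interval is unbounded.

z∈(-1.3929,0).

With y'=λy (z=hλ):
  k1=λy_n ⇒ h·k1=z·y_n;  k2=λ(1+7/12z)y_n ⇒ h·k2=z(1+7/12z)y_n
  y_{n+1}/y_n = 1 − 3/13z + 16/13z(1+7/12z) = 1 + z + 28/39z²
  ⇒ R(z) = 1 + z + 28/39z².

Find x<0 with |R(x)|<1.
x=-0.57: |R|=0.6633
R=1: x+28/39x²=0 ⇒ x=−39/28=-1.3929; min R=1−1/(4·28/39)=0.6518>−1
Confirm numerically:
  x=-0.995: |R|=0.71579 <1
  x=-0.631: |R|=0.65486 <1
  x=-0.610: |R|=0.65715 <1
  x=-1.787: |R|=1.50568 >1
  x=-1.486: |R|=1.09937 >1
Interval (-1.3929, 0).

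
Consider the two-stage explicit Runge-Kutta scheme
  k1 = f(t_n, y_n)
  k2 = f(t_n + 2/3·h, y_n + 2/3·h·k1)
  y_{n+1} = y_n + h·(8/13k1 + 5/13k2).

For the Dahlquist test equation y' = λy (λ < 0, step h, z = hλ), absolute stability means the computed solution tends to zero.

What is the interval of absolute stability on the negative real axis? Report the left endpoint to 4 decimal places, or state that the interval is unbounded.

With y'=λy (z=hλ):
  k1=λy_n ⇒ h·k1=z·y_n;  k2=λ(1+2/3z)y_n ⇒ h·k2=z(1+2/3z)y_n
  y_{n+1}/y_n = 1 + 8/13z + 5/13z(1+2/3z) = 1 + z + 10/39z²
  Hence R(z) = 1 + z + 10/39z².

Find x<0 with |R(x)|<1.
x=-1.16: |R|=0.1850
R=1: x+10/39x²=0 ⇒ x=−39/10=-3.9000; min R=1−1/(4·10/39)=0.0250>−1
Confirm numerically:
  x=-3.334: |R|=0.51614 <1
  x=-3.283: |R|=0.48061 <1
  x=-2.792: |R|=0.20679 <1
  x=-2.517: |R|=0.10743 <1
  x=-4.039: |R|=1.14395 >1
  x=-4.022: |R|=1.12582 >1
  x=-3.943: |R|=1.04347 >1
Stable set (-3.9000, 0).

(-3.9000, 0).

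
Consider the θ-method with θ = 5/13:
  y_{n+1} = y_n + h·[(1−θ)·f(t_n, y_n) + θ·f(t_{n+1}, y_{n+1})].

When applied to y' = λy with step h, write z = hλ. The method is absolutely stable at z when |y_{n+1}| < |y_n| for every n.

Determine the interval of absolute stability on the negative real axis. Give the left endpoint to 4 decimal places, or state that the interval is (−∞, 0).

On y'=λy, z=hλ:
  y_{n+1} = y_n + z·[8/13·y_n + 5/13·y_{n+1}] ⇒ (1 − 5/13z)y_{n+1} = (1 + 8/13z)y_n
  ⇒ R(z) = (1 + 8/13z)/(1 − 5/13z).

Need |R(x)|<1, x<0.
x=-0.85: |R|=0.3594
R=−1: 1+8/13x = −1+5/13x ⇒ -3/13x=2 ⇒ x=2/(-3/13)=-8.6667
Confirm numerically:
  x=-5.202: |R|=0.73356 <1
  x=-3.731: |R|=0.53224 <1
  x=-3.516: |R|=0.49470 <1
  x=-9.159: |R|=1.02512 >1
  x=-8.942: |R|=1.01431 >1
So |R|<1 on (-8.6667, 0).

(-8.6667, 0).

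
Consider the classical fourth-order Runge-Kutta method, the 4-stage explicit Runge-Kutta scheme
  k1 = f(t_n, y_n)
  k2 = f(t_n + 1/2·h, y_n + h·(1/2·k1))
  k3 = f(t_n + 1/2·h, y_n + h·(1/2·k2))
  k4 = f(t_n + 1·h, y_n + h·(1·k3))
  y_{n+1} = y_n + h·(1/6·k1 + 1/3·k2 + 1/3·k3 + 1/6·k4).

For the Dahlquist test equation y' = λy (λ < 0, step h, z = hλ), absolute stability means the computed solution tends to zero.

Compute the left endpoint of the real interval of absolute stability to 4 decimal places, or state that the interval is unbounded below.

z* = -2.7853.

Test eqn y'=λy, z=hλ:
  order 4, 4-stage ⇒ R(z)=1+z+z^2/2+z^3/6+z^4/24
  (e.g. R(-1.23)=0.31167, |R|=0.31167)

Need |R(x)|<1, x<0.
x=-1.23: |R|=0.3117
|R(-2.33)|=0.5043 |R(-0.91)|=0.4070
Bisect:
  x_lo=-3.5391 |R|=2.8721  x_hi=-0.0964 |R|=0.9081
  mid=-1.81773 |R|=0.28822 →hi
  mid=-2.67839 |R|=0.85043 →hi
  mid=-3.10872 |R|=1.60765 →lo
  mid=-2.89356 |R|=1.17588 →lo
  mid=-2.78597 |R|=1.00103 →lo
  mid=-2.73218 |R|=0.92283 →hi
  mid=-2.75908 |R|=0.96119 →hi
  mid=-2.77253 |R|=0.98092 →hi
  ...
  [-2.78534,-2.78513] ⇒ x*=-2.7853
Stable set (-2.7853, 0).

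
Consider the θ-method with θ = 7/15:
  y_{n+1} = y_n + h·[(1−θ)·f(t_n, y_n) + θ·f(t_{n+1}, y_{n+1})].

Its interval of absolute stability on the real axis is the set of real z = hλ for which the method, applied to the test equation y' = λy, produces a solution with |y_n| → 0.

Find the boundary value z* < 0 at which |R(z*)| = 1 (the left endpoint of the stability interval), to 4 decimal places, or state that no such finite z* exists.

With y'=λy (z=hλ):
  y_{n+1} = y_n + z·[8/15·y_n + 7/15·y_{n+1}] ⇒ (1 − 7/15z)y_{n+1} = (1 + 8/15z)y_n
  Hence R(z) = (1 + 8/15z)/(1 − 7/15z).

Solve |R(x)|<1 on ℝ⁻.
x=-1.21: |R|=0.2267
R=−1: 1+8/15x = −1+7/15x ⇒ -1/15x=2 ⇒ x=2/(-1/15)=-30.0000
Confirm numerically:
  x=-26.153: |R|=0.98058 <1
  x=-24.447: |R|=0.97017 <1
  x=-21.994: |R|=0.95262 <1
  x=-30.285: |R|=1.00126 >1
  x=-30.234: |R|=1.00103 >1
Stable set (-30.0000, 0).

z* = -30.0000.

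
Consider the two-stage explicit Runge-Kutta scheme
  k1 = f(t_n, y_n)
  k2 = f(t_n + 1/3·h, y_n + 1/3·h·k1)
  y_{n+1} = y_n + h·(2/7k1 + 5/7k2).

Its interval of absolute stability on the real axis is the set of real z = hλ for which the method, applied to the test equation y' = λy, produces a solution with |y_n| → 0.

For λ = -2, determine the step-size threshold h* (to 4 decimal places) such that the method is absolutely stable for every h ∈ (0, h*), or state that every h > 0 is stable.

(-4.2000,0); λ=-2 ⇒ h* = (21/5)/2 = 2.1000.

With y'=λy (z=hλ):
  k1=λy_n ⇒ h·k1=z·y_n;  k2=λ(1+1/3z)y_n ⇒ h·k2=z(1+1/3z)y_n
  y_{n+1}/y_n = 1 + 2/7z + 5/7z(1+1/3z) = 1 + z + 5/21z²
  Hence R(z) = 1 + z + 5/21z².

Boundary: |R(x)|=1, x<0.
x=-0.98: |R|=0.2487
R=1: x+5/21x²=0 ⇒ x=−21/5=-4.2000; min R=1−1/(4·5/21)=-0.0500>−1
Confirm numerically:
  x=-3.781: |R|=0.62280 <1
  x=-3.643: |R|=0.51687 <1
  x=-2.961: |R|=0.12650 <1
  x=-2.685: |R|=0.03148 <1
  x=-4.748: |R|=1.61950 >1
  x=-4.416: |R|=1.22711 >1
So |R|<1 on (-4.2000, 0).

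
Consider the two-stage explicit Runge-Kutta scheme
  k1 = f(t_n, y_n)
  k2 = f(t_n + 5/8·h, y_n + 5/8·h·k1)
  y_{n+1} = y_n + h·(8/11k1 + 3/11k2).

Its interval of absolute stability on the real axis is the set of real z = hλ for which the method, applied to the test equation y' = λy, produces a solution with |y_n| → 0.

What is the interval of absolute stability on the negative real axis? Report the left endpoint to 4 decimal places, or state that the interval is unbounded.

(-5.8667, 0).

With y'=λy (z=hλ):
  k1=λy_n ⇒ h·k1=z·y_n;  k2=λ(1+5/8z)y_n ⇒ h·k2=z(1+5/8z)y_n
  y_{n+1}/y_n = 1 + 8/11z + 3/11z(1+5/8z) = 1 + z + 15/88z²
  ⇒ R(z) = 1 + z + 15/88z².

Solve |R(x)|<1 on ℝ⁻.
x=-0.56: |R|=0.4935
R=1: x+15/88x²=0 ⇒ x=−88/15=-5.8667; min R=1−1/(4·15/88)=-0.4667>−1
Confirm numerically:
  x=-5.602: |R|=0.74727 <1
  x=-3.227: |R|=0.45197 <1
  x=-2.919: |R|=0.46663 <1
  x=-6.227: |R|=1.38247 >1
  x=-6.207: |R|=1.36008 >1
Stable set (-5.8667, 0).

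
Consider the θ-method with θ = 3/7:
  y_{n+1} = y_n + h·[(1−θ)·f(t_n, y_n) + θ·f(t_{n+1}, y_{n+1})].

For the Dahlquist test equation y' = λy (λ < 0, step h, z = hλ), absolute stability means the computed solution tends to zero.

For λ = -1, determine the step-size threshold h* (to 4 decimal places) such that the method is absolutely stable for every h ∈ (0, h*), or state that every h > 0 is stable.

(-14.0000,0); λ=-1 ⇒ h* = (14)/1 = 14.0000.

On y'=λy, z=hλ:
  y_{n+1} = y_n + z·[4/7·y_n + 3/7·y_{n+1}] ⇒ (1 − 3/7z)y_{n+1} = (1 + 4/7z)y_n
  Hence R(z) = (1 + 4/7z)/(1 − 3/7z).

Boundary: |R(x)|=1, x<0.
x=-1.3: |R|=0.1651
R=−1: 1+4/7x = −1+3/7x ⇒ -1/7x=2 ⇒ x=2/(-1/7)=-14.0000
Confirm numerically:
  x=-13.754: |R|=0.99490 <1
  x=-11.250: |R|=0.93252 <1
  x=-10.906: |R|=0.92210 <1
  x=-10.355: |R|=0.90424 <1
  x=-14.297: |R|=1.00595 >1
  x=-14.193: |R|=1.00389 >1
So |R|<1 on (-14.0000, 0).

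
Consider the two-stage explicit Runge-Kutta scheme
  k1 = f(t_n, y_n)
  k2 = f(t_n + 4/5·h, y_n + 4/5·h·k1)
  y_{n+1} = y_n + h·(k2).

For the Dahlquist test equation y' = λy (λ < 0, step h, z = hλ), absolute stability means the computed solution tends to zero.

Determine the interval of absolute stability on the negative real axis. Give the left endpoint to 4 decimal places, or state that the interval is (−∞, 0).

(-1.2500, 0).

With y'=λy (z=hλ):
  k1=λy_n ⇒ h·k1=z·y_n;  k2=λ(1+4/5z)y_n ⇒ h·k2=z(1+4/5z)y_n
  y_{n+1}/y_n = 1 + z(1+4/5z) = 1 + z + 4/5z²
  so R(z) = 1 + z + 4/5z².

Need |R(x)|<1, x<0.
x=-1.3: |R|=1.0520
R=1: x+4/5x²=0 ⇒ x=−5/4=-1.2500; min R=1−1/(4·4/5)=0.6875>−1
Confirm numerically:
  x=-1.164: |R|=0.91992 <1
  x=-0.950: |R|=0.77200 <1
  x=-1.732: |R|=1.66786 >1
  x=-1.718: |R|=1.64322 >1
  x=-1.509: |R|=1.31266 >1
So |R|<1 on (-1.2500, 0).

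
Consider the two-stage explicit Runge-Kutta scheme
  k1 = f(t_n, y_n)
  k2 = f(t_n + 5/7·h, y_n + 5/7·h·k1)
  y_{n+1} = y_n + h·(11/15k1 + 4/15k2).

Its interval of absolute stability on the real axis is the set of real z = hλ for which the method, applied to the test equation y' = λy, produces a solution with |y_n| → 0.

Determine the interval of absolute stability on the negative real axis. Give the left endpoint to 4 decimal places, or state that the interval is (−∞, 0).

With y'=λy (z=hλ):
  k1=λy_n ⇒ h·k1=z·y_n;  k2=λ(1+5/7z)y_n ⇒ h·k2=z(1+5/7z)y_n
  y_{n+1}/y_n = 1 + 11/15z + 4/15z(1+5/7z) = 1 + z + 4/21z²
  Hence R(z) = 1 + z + 4/21z².

Find x<0 with |R(x)|<1.
x=-1.35: |R|=0.0029
R=1: x+4/21x²=0 ⇒ x=−21/4=-5.2500; min R=1−1/(4·4/21)=-0.3125>−1
Confirm numerically:
  x=-3.706: |R|=0.08992 <1
  x=-2.676: |R|=0.31200 <1
  x=-2.359: |R|=0.29902 <1
  x=-5.448: |R|=1.20547 >1
  x=-5.407: |R|=1.16170 >1
So |R|<1 on (-5.2500, 0).

z∈(-5.2500,0).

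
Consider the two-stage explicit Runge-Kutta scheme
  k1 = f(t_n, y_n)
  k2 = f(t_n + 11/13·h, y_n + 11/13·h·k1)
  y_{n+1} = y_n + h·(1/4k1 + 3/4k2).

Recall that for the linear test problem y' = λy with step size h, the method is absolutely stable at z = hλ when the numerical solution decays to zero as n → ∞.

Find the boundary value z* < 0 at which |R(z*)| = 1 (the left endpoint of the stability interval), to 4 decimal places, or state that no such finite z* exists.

z* = -1.5758.

Set f=λy, z=hλ:
  k1=λy_n ⇒ h·k1=z·y_n;  k2=λ(1+11/13z)y_n ⇒ h·k2=z(1+11/13z)y_n
  y_{n+1}/y_n = 1 + 1/4z + 3/4z(1+11/13z) = 1 + z + 33/52z²
  Hence R(z) = 1 + z + 33/52z².

Boundary: |R(x)|=1, x<0.
x=-1.62: |R|=1.0455
R=1: x+33/52x²=0 ⇒ x=−52/33=-1.5758; min R=1−1/(4·33/52)=0.6061>−1
Confirm numerically:
  x=-1.248: |R|=0.74042 <1
  x=-1.190: |R|=0.70868 <1
  x=-1.015: |R|=0.63880 <1
  x=-0.655: |R|=0.61727 <1
  x=-2.162: |R|=1.80435 >1
  x=-1.793: |R|=1.24719 >1
  x=-1.649: |R|=1.07665 >1
So |R|<1 on (-1.5758, 0).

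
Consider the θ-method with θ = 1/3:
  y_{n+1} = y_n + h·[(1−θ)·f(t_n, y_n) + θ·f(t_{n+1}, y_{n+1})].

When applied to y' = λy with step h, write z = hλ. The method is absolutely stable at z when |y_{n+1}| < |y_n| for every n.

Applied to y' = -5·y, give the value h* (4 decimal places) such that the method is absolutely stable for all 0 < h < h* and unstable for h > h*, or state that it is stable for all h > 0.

On y'=λy, z=hλ:
  y_{n+1} = y_n + z·[2/3·y_n + 1/3·y_{n+1}] ⇒ (1 − 1/3z)y_{n+1} = (1 + 2/3z)y_n
  ⇒ R(z) = (1 + 2/3z)/(1 − 1/3z).

Boundary: |R(x)|=1, x<0.
x=-0.63: |R|=0.4793
R=−1: 1+2/3x = −1+1/3x ⇒ -1/3x=2 ⇒ x=2/(-1/3)=-6.0000
Confirm numerically:
  x=-4.754: |R|=0.83931 <1
  x=-3.823: |R|=0.68093 <1
  x=-2.979: |R|=0.49473 <1
  x=-2.673: |R|=0.41354 <1
  x=-6.558: |R|=1.05838 >1
  x=-6.297: |R|=1.03195 >1
Stable set (-6.0000, 0).

(-6.0000,0); λ=-5 ⇒ h* = (6)/5 = 1.2000.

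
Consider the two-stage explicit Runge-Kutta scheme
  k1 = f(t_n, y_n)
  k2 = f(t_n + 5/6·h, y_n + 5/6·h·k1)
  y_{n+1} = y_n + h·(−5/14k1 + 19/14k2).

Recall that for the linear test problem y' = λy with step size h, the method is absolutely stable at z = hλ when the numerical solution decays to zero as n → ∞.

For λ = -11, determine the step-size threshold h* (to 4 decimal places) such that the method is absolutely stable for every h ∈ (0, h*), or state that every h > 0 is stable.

Set f=λy, z=hλ:
  k1=λy_n ⇒ h·k1=z·y_n;  k2=λ(1+5/6z)y_n ⇒ h·k2=z(1+5/6z)y_n
  y_{n+1}/y_n = 1 − 5/14z + 19/14z(1+5/6z) = 1 + z + 95/84z²
  ⇒ R(z) = 1 + z + 95/84z².

Need |R(x)|<1, x<0.
x=-0.39: |R|=0.7820
R=1: x+95/84x²=0 ⇒ x=−84/95=-0.8842; min R=1−1/(4·95/84)=0.7789>−1
Confirm numerically:
  x=-0.733: |R|=0.87465 <1
  x=-0.660: |R|=0.83264 <1
  x=-0.637: |R|=0.82191 <1
  x=-1.028: |R|=1.16717 >1
  x=-0.916: |R|=1.03293 >1
Stable set (-0.8842, 0).

(-0.8842,0); λ=-11 ⇒ h* = (84/95)/11 = 0.0804.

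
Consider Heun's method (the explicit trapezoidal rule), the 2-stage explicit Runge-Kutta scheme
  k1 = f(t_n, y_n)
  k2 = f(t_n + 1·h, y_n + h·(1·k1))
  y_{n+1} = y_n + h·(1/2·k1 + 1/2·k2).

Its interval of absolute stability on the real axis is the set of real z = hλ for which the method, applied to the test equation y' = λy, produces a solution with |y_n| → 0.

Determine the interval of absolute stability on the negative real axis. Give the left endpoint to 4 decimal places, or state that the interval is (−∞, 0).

(-2.0000, 0).

Test eqn y'=λy, z=hλ:
  order 2, 2-stage ⇒ R(z)=1+z+z^2/2
  (e.g. R(-0.76)=0.52880, |R|=0.52880)

Need |R(x)|<1, x<0.
x=-0.76: |R|=0.5288
|R(-1.98)|=0.9802 |R(-1.23)|=0.5264 |R(-0.97)|=0.5005
Bisect:
  x_lo=-2.5715 |R|=1.7348  x_hi=-0.3030 |R|=0.7429
  mid=-1.43727 |R|=0.59560 →hi
  mid=-2.00439 |R|=1.00440 →lo
  mid=-1.72083 |R|=0.75980 →hi
  mid=-1.86261 |R|=0.87205 →hi
  mid=-1.93350 |R|=0.93571 →hi
  mid=-1.96894 |R|=0.96942 →hi
  mid=-1.98666 |R|=0.98675 →hi
  mid=-1.99553 |R|=0.99554 →hi
  mid=-1.99996 |R|=0.99996 →hi
  mid=-2.00217 |R|=1.00217 →lo
  ...
  [-2.00009,-1.99996] ⇒ x*=-2.0000
Interval (-2.0000, 0).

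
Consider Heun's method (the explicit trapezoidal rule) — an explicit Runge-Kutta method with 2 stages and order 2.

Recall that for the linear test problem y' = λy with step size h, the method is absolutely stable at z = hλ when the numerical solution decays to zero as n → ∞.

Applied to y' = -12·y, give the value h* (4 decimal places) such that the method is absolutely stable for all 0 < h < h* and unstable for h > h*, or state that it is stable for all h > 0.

With y'=λy (z=hλ):
  order 2, 2-stage ⇒ R(z)=1+z+z^2/2
  (e.g. R(-1.39)=0.57605, |R|=0.57605)

Boundary: |R(x)|=1, x<0.
x=-1.39: |R|=0.5760
|R(-2.34)|=1.3978 |R(-0.83)|=0.5145 |R(-0.6)|=0.5800
Bisect:
  x_lo=-2.7244 |R|=1.9868  x_hi=-0.3404 |R|=0.7175
  mid=-1.53242 |R|=0.64174 →hi
  mid=-2.12841 |R|=1.13666 →lo
  mid=-1.83042 |R|=0.84480 →hi
  mid=-1.97941 |R|=0.97963 →hi
  mid=-2.05391 |R|=1.05537 →lo
  mid=-2.01666 |R|=1.01680 →lo
  mid=-1.99804 |R|=0.99804 →hi
  ...
  [-2.00008,-1.99993] ⇒ x*=-2.0000
So |R|<1 on (-2.0000, 0).

(-2.0000,0); λ=-12 ⇒ h* = 0.1667.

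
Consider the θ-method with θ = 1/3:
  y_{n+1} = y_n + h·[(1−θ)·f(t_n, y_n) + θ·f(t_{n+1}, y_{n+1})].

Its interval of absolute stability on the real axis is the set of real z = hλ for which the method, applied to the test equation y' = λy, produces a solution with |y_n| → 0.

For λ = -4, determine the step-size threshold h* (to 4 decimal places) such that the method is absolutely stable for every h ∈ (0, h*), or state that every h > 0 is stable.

(-6.0000,0); λ=-4 ⇒ h* = (6)/4 = 1.5000.

On y'=λy, z=hλ:
  y_{n+1} = y_n + z·[2/3·y_n + 1/3·y_{n+1}] ⇒ (1 − 1/3z)y_{n+1} = (1 + 2/3z)y_n
  R(z) = (1 + 2/3z)/(1 − 1/3z).

Solve |R(x)|<1 on ℝ⁻.
x=-0.88: |R|=0.3196
R=−1: 1+2/3x = −1+1/3x ⇒ -1/3x=2 ⇒ x=2/(-1/3)=-6.0000
Confirm numerically:
  x=-4.584: |R|=0.81329 <1
  x=-4.341: |R|=0.77401 <1
  x=-3.928: |R|=0.70092 <1
  x=-6.556: |R|=1.05818 >1
  x=-6.049: |R|=1.00541 >1
Interval (-6.0000, 0).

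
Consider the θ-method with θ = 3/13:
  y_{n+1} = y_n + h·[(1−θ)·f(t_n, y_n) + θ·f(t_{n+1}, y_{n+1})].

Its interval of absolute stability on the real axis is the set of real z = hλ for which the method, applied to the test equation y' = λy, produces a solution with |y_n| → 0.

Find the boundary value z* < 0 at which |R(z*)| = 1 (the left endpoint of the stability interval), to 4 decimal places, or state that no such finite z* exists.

left endpoint -3.7143.

With y'=λy (z=hλ):
  y_{n+1} = y_n + z·[10/13·y_n + 3/13·y_{n+1}] ⇒ (1 − 3/13z)y_{n+1} = (1 + 10/13z)y_n
  R(z) = (1 + 10/13z)/(1 − 3/13z).

Boundary: |R(x)|=1, x<0.
x=-0.6: |R|=0.4730
R=−1: 1+10/13x = −1+3/13x ⇒ -7/13x=2 ⇒ x=2/(-7/13)=-3.7143
Confirm numerically:
  x=-3.015: |R|=0.77795 <1
  x=-2.059: |R|=0.39579 <1
  x=-1.972: |R|=0.35525 <1
  x=-3.750: |R|=1.01031 >1
  x=-3.738: |R|=1.00686 >1
Interval (-3.7143, 0).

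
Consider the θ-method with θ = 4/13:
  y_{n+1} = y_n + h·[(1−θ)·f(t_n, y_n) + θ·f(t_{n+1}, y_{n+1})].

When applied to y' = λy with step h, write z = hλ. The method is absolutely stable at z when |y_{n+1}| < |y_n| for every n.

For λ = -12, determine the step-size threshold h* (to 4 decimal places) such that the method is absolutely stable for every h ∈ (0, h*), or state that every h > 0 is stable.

On y'=λy, z=hλ:
  y_{n+1} = y_n + z·[9/13·y_n + 4/13·y_{n+1}] ⇒ (1 − 4/13z)y_{n+1} = (1 + 9/13z)y_n
  so R(z) = (1 + 9/13z)/(1 − 4/13z).

Solve |R(x)|<1 on ℝ⁻.
x=-1.7: |R|=0.1162
R=−1: 1+9/13x = −1+4/13x ⇒ -5/13x=2 ⇒ x=2/(-5/13)=-5.2000
Confirm numerically:
  x=-4.473: |R|=0.88233 <1
  x=-3.710: |R|=0.73240 <1
  x=-3.432: |R|=0.66926 <1
  x=-5.610: |R|=1.05784 >1
  x=-5.275: |R|=1.01100 >1
So |R|<1 on (-5.2000, 0).

(-5.2000,0); λ=-12 ⇒ h* = (26/5)/12 = 0.4333.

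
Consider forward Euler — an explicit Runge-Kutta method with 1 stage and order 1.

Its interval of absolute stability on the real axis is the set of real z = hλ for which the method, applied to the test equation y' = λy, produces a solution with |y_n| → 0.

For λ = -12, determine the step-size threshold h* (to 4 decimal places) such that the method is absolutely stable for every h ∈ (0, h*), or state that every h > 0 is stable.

On y'=λy, z=hλ:
  order 1, 1-stage ⇒ R(z)=1+z
  (e.g. R(-1.06)=-0.06000, |R|=0.06000)

Boundary: |R(x)|=1, x<0.
x=-1.06: |R|=0.0600
|R(-1.81)|=0.8100 |R(-1.56)|=0.5600 |R(-0.72)|=0.2800
Bisect:
  x_lo=-2.4912 |R|=1.4912  x_hi=-0.1368 |R|=0.8632
  mid=-1.31402 |R|=0.31402 →hi
  mid=-1.90263 |R|=0.90263 →hi
  mid=-2.19693 |R|=1.19693 →lo
  mid=-2.04978 |R|=1.04978 →lo
  mid=-1.97620 |R|=0.97620 →hi
  mid=-2.01299 |R|=1.01299 →lo
  mid=-1.99460 |R|=0.99460 →hi
  mid=-2.00379 |R|=1.00379 →lo
  mid=-1.99920 |R|=0.99920 →hi
  ...
  [-2.00006,-1.99991] ⇒ x*=-2.0000
So |R|<1 on (-2.0000, 0).

(-2.0000,0); λ=-12 ⇒ h* = 0.1667.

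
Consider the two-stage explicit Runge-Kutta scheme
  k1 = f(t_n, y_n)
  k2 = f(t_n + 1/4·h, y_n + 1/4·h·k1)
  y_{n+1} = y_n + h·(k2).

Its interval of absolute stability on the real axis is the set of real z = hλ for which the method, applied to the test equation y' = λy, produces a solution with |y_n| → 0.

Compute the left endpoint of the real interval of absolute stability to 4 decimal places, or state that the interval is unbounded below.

With y'=λy (z=hλ):
  k1=λy_n ⇒ h·k1=z·y_n;  k2=λ(1+1/4z)y_n ⇒ h·k2=z(1+1/4z)y_n
  y_{n+1}/y_n = 1 + z(1+1/4z) = 1 + z + 1/4z²
  Hence R(z) = 1 + z + 1/4z².

Need |R(x)|<1, x<0.
x=-1: |R|=0.2500
R=1: x+1/4x²=0 ⇒ x=−4=-4.0000; min R=1−1/(4·1/4)=0.0000>−1
Confirm numerically:
  x=-3.365: |R|=0.46581 <1
  x=-3.129: |R|=0.31866 <1
  x=-2.677: |R|=0.11458 <1
  x=-4.567: |R|=1.64737 >1
  x=-4.312: |R|=1.33634 >1
So |R|<1 on (-4.0000, 0).

left endpoint -4.0000.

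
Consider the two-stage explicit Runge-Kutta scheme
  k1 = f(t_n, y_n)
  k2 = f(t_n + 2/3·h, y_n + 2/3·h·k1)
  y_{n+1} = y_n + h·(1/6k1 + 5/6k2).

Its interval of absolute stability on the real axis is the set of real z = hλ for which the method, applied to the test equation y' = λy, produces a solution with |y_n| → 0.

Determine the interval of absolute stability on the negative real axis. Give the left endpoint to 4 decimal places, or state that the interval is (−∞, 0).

(-1.8000, 0).

Set f=λy, z=hλ:
  k1=λy_n ⇒ h·k1=z·y_n;  k2=λ(1+2/3z)y_n ⇒ h·k2=z(1+2/3z)y_n
  y_{n+1}/y_n = 1 + 1/6z + 5/6z(1+2/3z) = 1 + z + 5/9z²
  so R(z) = 1 + z + 5/9z².

Need |R(x)|<1, x<0.
x=-1.35: |R|=0.6625
R=1: x+5/9x²=0 ⇒ x=−9/5=-1.8000; min R=1−1/(4·5/9)=0.5500>−1
Confirm numerically:
  x=-1.718: |R|=0.92174 <1
  x=-1.273: |R|=0.62729 <1
  x=-0.872: |R|=0.55044 <1
  x=-0.722: |R|=0.56760 <1
  x=-2.325: |R|=1.67813 >1
  x=-1.877: |R|=1.08029 >1
Interval (-1.8000, 0).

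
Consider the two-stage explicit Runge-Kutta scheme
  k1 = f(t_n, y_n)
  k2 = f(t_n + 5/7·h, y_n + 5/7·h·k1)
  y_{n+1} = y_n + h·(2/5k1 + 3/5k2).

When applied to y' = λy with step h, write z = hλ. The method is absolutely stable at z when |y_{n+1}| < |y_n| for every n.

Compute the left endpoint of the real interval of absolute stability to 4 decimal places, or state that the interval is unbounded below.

Test eqn y'=λy, z=hλ:
  k1=λy_n ⇒ h·k1=z·y_n;  k2=λ(1+5/7z)y_n ⇒ h·k2=z(1+5/7z)y_n
  y_{n+1}/y_n = 1 + 2/5z + 3/5z(1+5/7z) = 1 + z + 3/7z²
  R(z) = 1 + z + 3/7z².

Boundary: |R(x)|=1, x<0.
x=-1.14: |R|=0.4170
R=1: x+3/7x²=0 ⇒ x=−7/3=-2.3333; min R=1−1/(4·3/7)=0.4167>−1
Confirm numerically:
  x=-2.234: |R|=0.90490 <1
  x=-1.913: |R|=0.65539 <1
  x=-1.519: |R|=0.46987 <1
  x=-1.477: |R|=0.45794 <1
  x=-2.932: |R|=1.75227 >1
  x=-2.907: |R|=1.71471 >1
  x=-2.511: |R|=1.19119 >1
Interval (-2.3333, 0).

left endpoint -2.3333.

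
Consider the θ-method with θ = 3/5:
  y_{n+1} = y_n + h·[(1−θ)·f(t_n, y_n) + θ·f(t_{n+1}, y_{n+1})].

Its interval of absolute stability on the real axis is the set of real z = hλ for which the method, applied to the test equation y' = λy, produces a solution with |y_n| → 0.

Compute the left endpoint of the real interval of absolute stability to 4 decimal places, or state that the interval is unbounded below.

On y'=λy, z=hλ:
  y_{n+1} = y_n + z·[2/5·y_n + 3/5·y_{n+1}] ⇒ (1 − 3/5z)y_{n+1} = (1 + 2/5z)y_n
  so R(z) = (1 + 2/5z)/(1 − 3/5z).

Solve |R(x)|<1 on ℝ⁻.
x=-0.93: |R|=0.4031
x=-2: |R|=0.0909
x=-10: |R|=0.4286
x=-100: |R|=0.6393
θ=3/5≥1/2 ⇒ |1+2/5x|<|1−3/5x| ∀x<0 ⇒ stable on all of ℝ⁻.

unbounded; (−∞, 0).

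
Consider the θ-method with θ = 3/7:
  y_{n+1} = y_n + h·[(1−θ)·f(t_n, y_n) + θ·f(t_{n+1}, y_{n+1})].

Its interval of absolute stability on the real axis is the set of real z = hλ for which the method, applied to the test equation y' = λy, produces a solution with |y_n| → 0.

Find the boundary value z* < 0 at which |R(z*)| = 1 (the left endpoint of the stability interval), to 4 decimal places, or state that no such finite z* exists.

Test eqn y'=λy, z=hλ:
  y_{n+1} = y_n + z·[4/7·y_n + 3/7·y_{n+1}] ⇒ (1 − 3/7z)y_{n+1} = (1 + 4/7z)y_n
  Hence R(z) = (1 + 4/7z)/(1 − 3/7z).

Solve |R(x)|<1 on ℝ⁻.
x=-1.59: |R|=0.0544
R=−1: 1+4/7x = −1+3/7x ⇒ -1/7x=2 ⇒ x=2/(-1/7)=-14.0000
Confirm numerically:
  x=-13.589: |R|=0.99140 <1
  x=-9.072: |R|=0.85597 <1
  x=-8.553: |R|=0.83322 <1
  x=-14.091: |R|=1.00185 >1
  x=-14.086: |R|=1.00175 >1
  x=-14.031: |R|=1.00063 >1
So |R|<1 on (-14.0000, 0).

z* = -14.0000.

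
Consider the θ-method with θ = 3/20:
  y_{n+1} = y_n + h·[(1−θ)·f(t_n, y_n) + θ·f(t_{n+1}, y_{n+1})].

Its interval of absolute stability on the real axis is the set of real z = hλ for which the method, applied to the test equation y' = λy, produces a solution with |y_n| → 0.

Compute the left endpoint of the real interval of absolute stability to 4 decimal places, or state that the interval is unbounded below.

With y'=λy (z=hλ):
  y_{n+1} = y_n + z·[17/20·y_n + 3/20·y_{n+1}] ⇒ (1 − 3/20z)y_{n+1} = (1 + 17/20z)y_n
  so R(z) = (1 + 17/20z)/(1 − 3/20z).

Boundary: |R(x)|=1, x<0.
x=-1.48: |R|=0.2111
R=−1: 1+17/20x = −1+3/20x ⇒ -7/10x=2 ⇒ x=2/(-7/10)=-2.8571
Confirm numerically:
  x=-1.897: |R|=0.47678 <1
  x=-1.507: |R|=0.22915 <1
  x=-1.209: |R|=0.02341 <1
  x=-3.417: |R|=1.25910 >1
  x=-3.229: |R|=1.17536 >1
Interval (-2.8571, 0).

z* = -2.8571.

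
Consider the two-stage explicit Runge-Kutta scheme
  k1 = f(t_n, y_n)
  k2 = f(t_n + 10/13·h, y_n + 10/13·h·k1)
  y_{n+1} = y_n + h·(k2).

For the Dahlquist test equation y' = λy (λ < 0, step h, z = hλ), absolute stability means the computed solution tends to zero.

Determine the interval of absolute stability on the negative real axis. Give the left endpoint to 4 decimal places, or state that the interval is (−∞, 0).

Test eqn y'=λy, z=hλ:
  k1=λy_n ⇒ h·k1=z·y_n;  k2=λ(1+10/13z)y_n ⇒ h·k2=z(1+10/13z)y_n
  y_{n+1}/y_n = 1 + z(1+10/13z) = 1 + z + 10/13z²
  R(z) = 1 + z + 10/13z².

Need |R(x)|<1, x<0.
x=-1.1: |R|=0.8308
R=1: x+10/13x²=0 ⇒ x=−13/10=-1.3000; min R=1−1/(4·10/13)=0.6750>−1
Confirm numerically:
  x=-0.694: |R|=0.67649 <1
  x=-0.574: |R|=0.67944 <1
  x=-0.569: |R|=0.68005 <1
  x=-1.869: |R|=1.81805 >1
  x=-1.561: |R|=1.31340 >1
So |R|<1 on (-1.3000, 0).

(-1.3000, 0).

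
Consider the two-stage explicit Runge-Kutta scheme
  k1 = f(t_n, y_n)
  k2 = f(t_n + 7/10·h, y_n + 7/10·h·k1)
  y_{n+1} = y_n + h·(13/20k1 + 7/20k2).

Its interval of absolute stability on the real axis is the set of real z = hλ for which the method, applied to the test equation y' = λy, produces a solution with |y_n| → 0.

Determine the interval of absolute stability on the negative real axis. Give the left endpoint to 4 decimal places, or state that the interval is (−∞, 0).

z∈(-4.0816,0).

Set f=λy, z=hλ:
  k1=λy_n ⇒ h·k1=z·y_n;  k2=λ(1+7/10z)y_n ⇒ h·k2=z(1+7/10z)y_n
  y_{n+1}/y_n = 1 + 13/20z + 7/20z(1+7/10z) = 1 + z + 49/200z²
  Hence R(z) = 1 + z + 49/200z².

Solve |R(x)|<1 on ℝ⁻.
x=-1.14: |R|=0.1784
R=1: x+49/200x²=0 ⇒ x=−200/49=-4.0816; min R=1−1/(4·49/200)=-0.0204>−1
Confirm numerically:
  x=-2.651: |R|=0.07081 <1
  x=-1.981: |R|=0.01953 <1
  x=-1.973: |R|=0.01928 <1
  x=-4.564: |R|=1.53937 >1
  x=-4.265: |R|=1.19161 >1
  x=-4.213: |R|=1.13560 >1
Stable set (-4.0816, 0).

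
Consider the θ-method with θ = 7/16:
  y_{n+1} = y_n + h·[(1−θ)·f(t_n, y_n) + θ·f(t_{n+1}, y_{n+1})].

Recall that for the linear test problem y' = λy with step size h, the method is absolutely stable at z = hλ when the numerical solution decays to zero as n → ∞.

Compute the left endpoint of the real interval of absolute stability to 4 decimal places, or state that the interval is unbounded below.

With y'=λy (z=hλ):
  y_{n+1} = y_n + z·[9/16·y_n + 7/16·y_{n+1}] ⇒ (1 − 7/16z)y_{n+1} = (1 + 9/16z)y_n
  so R(z) = (1 + 9/16z)/(1 − 7/16z).

Solve |R(x)|<1 on ℝ⁻.
x=-0.37: |R|=0.6815
R=−1: 1+9/16x = −1+7/16x ⇒ -1/8x=2 ⇒ x=2/(-1/8)=-16.0000
Confirm numerically:
  x=-13.340: |R|=0.95136 <1
  x=-10.946: |R|=0.89087 <1
  x=-10.524: |R|=0.87786 <1
  x=-16.427: |R|=1.00652 >1
  x=-16.036: |R|=1.00056 >1
Stable set (-16.0000, 0).

left endpoint -16.0000.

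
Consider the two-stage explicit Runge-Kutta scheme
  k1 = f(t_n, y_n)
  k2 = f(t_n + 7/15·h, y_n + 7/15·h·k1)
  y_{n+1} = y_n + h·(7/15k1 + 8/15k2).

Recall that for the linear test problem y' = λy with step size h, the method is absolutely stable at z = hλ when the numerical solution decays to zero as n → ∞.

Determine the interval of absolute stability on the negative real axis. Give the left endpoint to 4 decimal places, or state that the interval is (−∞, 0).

z∈(-4.0179,0).

Test eqn y'=λy, z=hλ:
  k1=λy_n ⇒ h·k1=z·y_n;  k2=λ(1+7/15z)y_n ⇒ h·k2=z(1+7/15z)y_n
  y_{n+1}/y_n = 1 + 7/15z + 8/15z(1+7/15z) = 1 + z + 56/225z²
  R(z) = 1 + z + 56/225z².

Solve |R(x)|<1 on ℝ⁻.
x=-1.53: |R|=0.0526
R=1: x+56/225x²=0 ⇒ x=−225/56=-4.0179; min R=1−1/(4·56/225)=-0.0045>−1
Confirm numerically:
  x=-3.702: |R|=0.70897 <1
  x=-2.033: |R|=0.00432 <1
  x=-1.904: |R|=0.00172 <1
  x=-4.615: |R|=1.68589 >1
  x=-4.443: |R|=1.47013 >1
Stable set (-4.0179, 0).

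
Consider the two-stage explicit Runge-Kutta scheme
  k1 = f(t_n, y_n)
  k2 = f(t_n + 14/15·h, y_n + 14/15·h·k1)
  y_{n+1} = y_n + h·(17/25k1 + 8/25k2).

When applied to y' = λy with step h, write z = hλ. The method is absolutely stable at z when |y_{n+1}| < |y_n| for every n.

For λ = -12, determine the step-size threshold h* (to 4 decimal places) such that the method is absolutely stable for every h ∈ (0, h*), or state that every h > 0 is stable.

(-3.3482,0); λ=-12 ⇒ h* = (375/112)/12 = 0.2790.

Test eqn y'=λy, z=hλ:
  k1=λy_n ⇒ h·k1=z·y_n;  k2=λ(1+14/15z)y_n ⇒ h·k2=z(1+14/15z)y_n
  y_{n+1}/y_n = 1 + 17/25z + 8/25z(1+14/15z) = 1 + z + 112/375z²
  Hence R(z) = 1 + z + 112/375z².

Boundary: |R(x)|=1, x<0.
x=-1.28: |R|=0.2093
R=1: x+112/375x²=0 ⇒ x=−375/112=-3.3482; min R=1−1/(4·112/375)=0.1629>−1
Confirm numerically:
  x=-3.176: |R|=0.83664 <1
  x=-2.842: |R|=0.57032 <1
  x=-2.771: |R|=0.52229 <1
  x=-1.516: |R|=0.17041 <1
  x=-3.879: |R|=1.61493 >1
  x=-3.832: |R|=1.55369 >1
  x=-3.507: |R|=1.16632 >1
So |R|<1 on (-3.3482, 0).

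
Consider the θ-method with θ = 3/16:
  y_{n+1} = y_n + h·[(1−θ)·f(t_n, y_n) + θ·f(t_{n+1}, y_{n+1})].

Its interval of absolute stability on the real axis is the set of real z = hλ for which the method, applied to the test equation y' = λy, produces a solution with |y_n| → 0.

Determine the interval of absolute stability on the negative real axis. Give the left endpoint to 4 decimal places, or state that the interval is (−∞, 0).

(-3.2000, 0).

With y'=λy (z=hλ):
  y_{n+1} = y_n + z·[13/16·y_n + 3/16·y_{n+1}] ⇒ (1 − 3/16z)y_{n+1} = (1 + 13/16z)y_n
  R(z) = (1 + 13/16z)/(1 − 3/16z).

Solve |R(x)|<1 on ℝ⁻.
x=-0.9: |R|=0.2299
R=−1: 1+13/16x = −1+3/16x ⇒ -5/8x=2 ⇒ x=2/(-5/8)=-3.2000
Confirm numerically:
  x=-3.112: |R|=0.96527 <1
  x=-1.769: |R|=0.32839 <1
  x=-1.736: |R|=0.30969 <1
  x=-1.711: |R|=0.29541 <1
  x=-3.520: |R|=1.12048 >1
  x=-3.290: |R|=1.03479 >1
  x=-3.267: |R|=1.02597 >1
So |R|<1 on (-3.2000, 0).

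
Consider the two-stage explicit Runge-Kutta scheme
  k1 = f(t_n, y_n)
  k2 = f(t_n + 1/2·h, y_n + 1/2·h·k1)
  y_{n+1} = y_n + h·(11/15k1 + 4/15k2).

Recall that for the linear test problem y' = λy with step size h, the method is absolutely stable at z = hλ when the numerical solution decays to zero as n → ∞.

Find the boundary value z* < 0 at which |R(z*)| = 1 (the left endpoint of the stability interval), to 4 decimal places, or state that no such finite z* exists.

On y'=λy, z=hλ:
  k1=λy_n ⇒ h·k1=z·y_n;  k2=λ(1+1/2z)y_n ⇒ h·k2=z(1+1/2z)y_n
  y_{n+1}/y_n = 1 + 11/15z + 4/15z(1+1/2z) = 1 + z + 2/15z²
  Hence R(z) = 1 + z + 2/15z².

Find x<0 with |R(x)|<1.
x=-0.81: |R|=0.2775
R=1: x+2/15x²=0 ⇒ x=−15/2=-7.5000; min R=1−1/(4·2/15)=-0.8750>−1
Confirm numerically:
  x=-7.280: |R|=0.78645 <1
  x=-4.510: |R|=0.79799 <1
  x=-4.366: |R|=0.82441 <1
  x=-3.769: |R|=0.87495 <1
  x=-7.867: |R|=1.38496 >1
  x=-7.677: |R|=1.18118 >1
Interval (-7.5000, 0).

left endpoint -7.5000.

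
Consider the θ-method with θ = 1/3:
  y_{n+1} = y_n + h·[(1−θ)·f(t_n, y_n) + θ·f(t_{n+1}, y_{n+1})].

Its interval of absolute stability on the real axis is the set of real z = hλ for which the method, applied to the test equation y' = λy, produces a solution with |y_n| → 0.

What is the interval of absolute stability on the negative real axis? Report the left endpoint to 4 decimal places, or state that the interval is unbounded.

z∈(-6.0000,0).

Test eqn y'=λy, z=hλ:
  y_{n+1} = y_n + z·[2/3·y_n + 1/3·y_{n+1}] ⇒ (1 − 1/3z)y_{n+1} = (1 + 2/3z)y_n
  so R(z) = (1 + 2/3z)/(1 − 1/3z).

Need |R(x)|<1, x<0.
x=-1.02: |R|=0.2388
R=−1: 1+2/3x = −1+1/3x ⇒ -1/3x=2 ⇒ x=2/(-1/3)=-6.0000
Confirm numerically:
  x=-5.131: |R|=0.89313 <1
  x=-3.994: |R|=0.71318 <1
  x=-3.359: |R|=0.58468 <1
  x=-2.439: |R|=0.34528 <1
  x=-6.471: |R|=1.04973 >1
  x=-6.425: |R|=1.04509 >1
  x=-6.188: |R|=1.02046 >1
Stable set (-6.0000, 0).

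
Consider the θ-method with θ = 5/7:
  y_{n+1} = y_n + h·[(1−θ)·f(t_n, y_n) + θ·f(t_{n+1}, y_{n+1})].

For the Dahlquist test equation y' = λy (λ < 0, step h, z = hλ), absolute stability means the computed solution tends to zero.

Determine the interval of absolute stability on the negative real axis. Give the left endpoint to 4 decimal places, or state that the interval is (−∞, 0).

interval (−∞, 0).

On y'=λy, z=hλ:
  y_{n+1} = y_n + z·[2/7·y_n + 5/7·y_{n+1}] ⇒ (1 − 5/7z)y_{n+1} = (1 + 2/7z)y_n
  Hence R(z) = (1 + 2/7z)/(1 − 5/7z).

Find x<0 with |R(x)|<1.
x=-1.75: |R|=0.2222
x=-2: |R|=0.1765
x=-10: |R|=0.2281
x=-100: |R|=0.3807
θ=5/7≥1/2 ⇒ |1+2/7x|<|1−5/7x| ∀x<0 ⇒ stable on all of ℝ⁻.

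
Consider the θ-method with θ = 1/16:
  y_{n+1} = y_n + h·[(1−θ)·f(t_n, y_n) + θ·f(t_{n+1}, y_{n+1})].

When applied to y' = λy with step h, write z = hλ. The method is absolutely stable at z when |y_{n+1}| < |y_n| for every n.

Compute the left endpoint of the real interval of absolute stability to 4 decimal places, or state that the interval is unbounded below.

left endpoint -2.2857.

With y'=λy (z=hλ):
  y_{n+1} = y_n + z·[15/16·y_n + 1/16·y_{n+1}] ⇒ (1 − 1/16z)y_{n+1} = (1 + 15/16z)y_n
  Hence R(z) = (1 + 15/16z)/(1 − 1/16z).

Need |R(x)|<1, x<0.
x=-0.86: |R|=0.1839
R=−1: 1+15/16x = −1+1/16x ⇒ -7/8x=2 ⇒ x=2/(-7/8)=-2.2857
Confirm numerically:
  x=-2.031: |R|=0.80223 <1
  x=-1.800: |R|=0.61798 <1
  x=-1.034: |R|=0.02877 <1
  x=-2.508: |R|=1.16814 >1
  x=-2.405: |R|=1.09074 >1
So |R|<1 on (-2.2857, 0).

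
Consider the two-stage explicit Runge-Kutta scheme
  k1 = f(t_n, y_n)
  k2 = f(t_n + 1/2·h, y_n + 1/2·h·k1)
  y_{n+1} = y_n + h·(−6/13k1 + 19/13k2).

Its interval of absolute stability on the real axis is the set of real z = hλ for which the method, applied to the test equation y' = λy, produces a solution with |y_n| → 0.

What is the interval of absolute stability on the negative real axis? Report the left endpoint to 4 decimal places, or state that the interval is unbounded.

z∈(-1.3684,0).

Set f=λy, z=hλ:
  k1=λy_n ⇒ h·k1=z·y_n;  k2=λ(1+1/2z)y_n ⇒ h·k2=z(1+1/2z)y_n
  y_{n+1}/y_n = 1 − 6/13z + 19/13z(1+1/2z) = 1 + z + 19/26z²
  ⇒ R(z) = 1 + z + 19/26z².

Boundary: |R(x)|=1, x<0.
x=-0.49: |R|=0.6855
R=1: x+19/26x²=0 ⇒ x=−26/19=-1.3684; min R=1−1/(4·19/26)=0.6579>−1
Confirm numerically:
  x=-1.221: |R|=0.86846 <1
  x=-0.988: |R|=0.72534 <1
  x=-0.679: |R|=0.65791 <1
  x=-0.659: |R|=0.65836 <1
  x=-1.939: |R|=1.80849 >1
  x=-1.559: |R|=1.21712 >1
  x=-1.449: |R|=1.08532 >1
So |R|<1 on (-1.3684, 0).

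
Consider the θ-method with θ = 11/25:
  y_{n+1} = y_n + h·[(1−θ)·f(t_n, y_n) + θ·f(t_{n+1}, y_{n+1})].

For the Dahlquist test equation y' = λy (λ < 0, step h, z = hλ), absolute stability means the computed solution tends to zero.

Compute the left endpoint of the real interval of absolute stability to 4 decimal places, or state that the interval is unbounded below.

Test eqn y'=λy, z=hλ:
  y_{n+1} = y_n + z·[14/25·y_n + 11/25·y_{n+1}] ⇒ (1 − 11/25z)y_{n+1} = (1 + 14/25z)y_n
  R(z) = (1 + 14/25z)/(1 − 11/25z).

Find x<0 with |R(x)|<1.
x=-0.9: |R|=0.3553
R=−1: 1+14/25x = −1+11/25x ⇒ -3/25x=2 ⇒ x=2/(-3/25)=-16.6667
Confirm numerically:
  x=-12.911: |R|=0.93254 <1
  x=-9.342: |R|=0.82801 <1
  x=-8.631: |R|=0.79901 <1
  x=-7.328: |R|=0.73472 <1
  x=-17.166: |R|=1.00701 >1
  x=-17.067: |R|=1.00565 >1
So |R|<1 on (-16.6667, 0).

z* = -16.6667.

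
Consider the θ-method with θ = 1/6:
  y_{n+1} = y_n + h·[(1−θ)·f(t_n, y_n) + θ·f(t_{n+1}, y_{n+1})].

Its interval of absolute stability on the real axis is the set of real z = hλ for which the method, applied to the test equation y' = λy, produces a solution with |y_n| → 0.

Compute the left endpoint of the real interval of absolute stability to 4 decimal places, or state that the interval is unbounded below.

With y'=λy (z=hλ):
  y_{n+1} = y_n + z·[5/6·y_n + 1/6·y_{n+1}] ⇒ (1 − 1/6z)y_{n+1} = (1 + 5/6z)y_n
  ⇒ R(z) = (1 + 5/6z)/(1 − 1/6z).

Need |R(x)|<1, x<0.
x=-0.92: |R|=0.2023
R=−1: 1+5/6x = −1+1/6x ⇒ -2/3x=2 ⇒ x=2/(-2/3)=-3.0000
Confirm numerically:
  x=-2.841: |R|=0.92806 <1
  x=-2.578: |R|=0.80322 <1
  x=-2.446: |R|=0.73763 <1
  x=-1.355: |R|=0.10537 <1
  x=-3.391: |R|=1.16654 >1
  x=-3.317: |R|=1.13610 >1
  x=-3.135: |R|=1.05911 >1
So |R|<1 on (-3.0000, 0).

z* = -3.0000.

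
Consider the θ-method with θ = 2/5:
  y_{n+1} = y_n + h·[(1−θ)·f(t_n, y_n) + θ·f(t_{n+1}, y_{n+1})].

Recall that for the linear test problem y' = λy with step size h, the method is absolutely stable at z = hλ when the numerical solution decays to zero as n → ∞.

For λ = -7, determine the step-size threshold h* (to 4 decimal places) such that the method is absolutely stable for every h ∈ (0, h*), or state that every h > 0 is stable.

Set f=λy, z=hλ:
  y_{n+1} = y_n + z·[3/5·y_n + 2/5·y_{n+1}] ⇒ (1 − 2/5z)y_{n+1} = (1 + 3/5z)y_n
  R(z) = (1 + 3/5z)/(1 − 2/5z).

Solve |R(x)|<1 on ℝ⁻.
x=-0.46: |R|=0.6115
R=−1: 1+3/5x = −1+2/5x ⇒ -1/5x=2 ⇒ x=2/(-1/5)=-10.0000
Confirm numerically:
  x=-9.257: |R|=0.96840 <1
  x=-8.931: |R|=0.95324 <1
  x=-7.973: |R|=0.90323 <1
  x=-5.626: |R|=0.73086 <1
  x=-10.563: |R|=1.02155 >1
  x=-10.100: |R|=1.00397 >1
  x=-10.099: |R|=1.00393 >1
Interval (-10.0000, 0).

(-10.0000,0); λ=-7 ⇒ h* = (10)/7 = 1.4286.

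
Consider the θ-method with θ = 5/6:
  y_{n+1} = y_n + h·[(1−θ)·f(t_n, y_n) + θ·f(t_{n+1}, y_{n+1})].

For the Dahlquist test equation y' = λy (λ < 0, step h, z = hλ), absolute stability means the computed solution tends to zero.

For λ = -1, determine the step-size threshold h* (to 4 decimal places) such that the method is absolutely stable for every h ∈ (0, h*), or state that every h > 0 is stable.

unbounded; (−∞, 0). Any h>0 works for λ=-1.

Set f=λy, z=hλ:
  y_{n+1} = y_n + z·[1/6·y_n + 5/6·y_{n+1}] ⇒ (1 − 5/6z)y_{n+1} = (1 + 1/6z)y_n
  ⇒ R(z) = (1 + 1/6z)/(1 − 5/6z).

Find x<0 with |R(x)|<1.
x=-1.78: |R|=0.2832
x=-2: |R|=0.2500
x=-10: |R|=0.0714
x=-100: |R|=0.1858
θ=5/6≥1/2 ⇒ |1+1/6x|<|1−5/6x| ∀x<0 ⇒ stable on all of ℝ⁻.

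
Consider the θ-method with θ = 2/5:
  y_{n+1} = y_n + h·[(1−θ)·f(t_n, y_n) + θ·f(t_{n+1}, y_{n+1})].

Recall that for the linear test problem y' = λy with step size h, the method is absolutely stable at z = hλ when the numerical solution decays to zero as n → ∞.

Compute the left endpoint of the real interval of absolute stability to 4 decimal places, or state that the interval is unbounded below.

left endpoint -10.0000.

Set f=λy, z=hλ:
  y_{n+1} = y_n + z·[3/5·y_n + 2/5·y_{n+1}] ⇒ (1 − 2/5z)y_{n+1} = (1 + 3/5z)y_n
  ⇒ R(z) = (1 + 3/5z)/(1 − 2/5z).

Boundary: |R(x)|=1, x<0.
x=-1.04: |R|=0.2655
R=−1: 1+3/5x = −1+2/5x ⇒ -1/5x=2 ⇒ x=2/(-1/5)=-10.0000
Confirm numerically:
  x=-9.637: |R|=0.98505 <1
  x=-9.213: |R|=0.96640 <1
  x=-4.960: |R|=0.66220 <1
  x=-4.080: |R|=0.55015 <1
  x=-10.257: |R|=1.01007 >1
  x=-10.160: |R|=1.00632 >1
Stable set (-10.0000, 0).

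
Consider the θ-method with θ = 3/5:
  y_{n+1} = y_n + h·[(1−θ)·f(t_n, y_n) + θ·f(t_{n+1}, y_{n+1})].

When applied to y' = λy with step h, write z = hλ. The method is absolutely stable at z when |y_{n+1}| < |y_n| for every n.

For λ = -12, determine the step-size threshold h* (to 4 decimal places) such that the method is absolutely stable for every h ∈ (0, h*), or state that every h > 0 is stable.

Set f=λy, z=hλ:
  y_{n+1} = y_n + z·[2/5·y_n + 3/5·y_{n+1}] ⇒ (1 − 3/5z)y_{n+1} = (1 + 2/5z)y_n
  ⇒ R(z) = (1 + 2/5z)/(1 − 3/5z).

Solve |R(x)|<1 on ℝ⁻.
x=-1.57: |R|=0.1916
x=-2: |R|=0.0909
x=-10: |R|=0.4286
x=-100: |R|=0.6393
θ=3/5≥1/2 ⇒ |1+2/5x|<|1−3/5x| ∀x<0 ⇒ stable on all of ℝ⁻.

(−∞, 0) — no finite endpoint. Any h>0 works for λ=-12.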